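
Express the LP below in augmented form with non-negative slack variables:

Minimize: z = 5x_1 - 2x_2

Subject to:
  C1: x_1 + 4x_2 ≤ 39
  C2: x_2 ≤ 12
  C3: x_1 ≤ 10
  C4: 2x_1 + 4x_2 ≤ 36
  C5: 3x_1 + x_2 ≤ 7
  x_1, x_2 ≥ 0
min z = 5x_1 - 2x_2

s.t.
  x_1 + 4x_2 + s1 = 39
  x_2 + s2 = 12
  x_1 + s3 = 10
  2x_1 + 4x_2 + s4 = 36
  3x_1 + x_2 + s5 = 7
  x_1, x_2, s1, s2, s3, s4, s5 ≥ 0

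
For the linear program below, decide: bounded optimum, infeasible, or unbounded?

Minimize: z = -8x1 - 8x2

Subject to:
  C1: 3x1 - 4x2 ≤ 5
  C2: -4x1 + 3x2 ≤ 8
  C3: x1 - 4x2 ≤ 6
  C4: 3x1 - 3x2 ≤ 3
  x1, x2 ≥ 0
Feasible point: (0, 0) satisfies every constraint, so the LP is feasible.
Direction d = (1, 1): for each constraint row a, a·d ≤ 0 —
  (3)(1) + (-4)(1) = -1 ≤ 0
  (-4)(1) + (3)(1) = -1 ≤ 0
  (1)(1) + (-4)(1) = -3 ≤ 0
  (3)(1) + (-3)(1) = 0 ≤ 0
and d ≥ 0, so (0, 0) + t·d stays feasible for every t ≥ 0. Along this ray z = -8x1 - 8x2 changes by -16 per unit t, so z → −∞.

Unbounded: there is a feasible ray along which z → −∞.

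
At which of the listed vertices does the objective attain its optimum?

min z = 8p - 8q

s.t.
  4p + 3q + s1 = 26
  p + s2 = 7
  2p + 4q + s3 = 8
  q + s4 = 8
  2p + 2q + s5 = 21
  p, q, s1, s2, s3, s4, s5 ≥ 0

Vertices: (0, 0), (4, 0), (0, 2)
Evaluating z = 8p - 8q at each vertex:
  (0, 0): z = 0
  (4, 0): z = 32
  (0, 2): z = -16

The smallest value is z = -16, attained at (0, 2).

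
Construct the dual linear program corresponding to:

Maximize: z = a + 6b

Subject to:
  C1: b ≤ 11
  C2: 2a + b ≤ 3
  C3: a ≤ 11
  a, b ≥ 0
Minimize: z = 11y1 + 3y2 + 11y3

Subject to:
  C1: -2y2 - y3 ≤ -1
  C2: -y1 - y2 ≤ -6
  y1, y2, y3 ≥ 0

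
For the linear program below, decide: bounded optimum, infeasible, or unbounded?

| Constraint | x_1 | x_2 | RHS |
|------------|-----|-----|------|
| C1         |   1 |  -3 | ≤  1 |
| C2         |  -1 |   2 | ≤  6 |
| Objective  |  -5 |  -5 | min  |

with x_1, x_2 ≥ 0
Feasible point: (0, 0) satisfies every constraint, so the LP is feasible.
Direction d = (3, 1): for each constraint row a, a·d ≤ 0 —
  (1)(3) + (-3)(1) = 0 ≤ 0
  (-1)(3) + (2)(1) = -1 ≤ 0
and d ≥ 0, so (0, 0) + t·d stays feasible for every t ≥ 0. Along this ray z = -5x_1 - 5x_2 changes by -20 per unit t, so z → −∞.

Unbounded — the objective can decrease without bound over the feasible region.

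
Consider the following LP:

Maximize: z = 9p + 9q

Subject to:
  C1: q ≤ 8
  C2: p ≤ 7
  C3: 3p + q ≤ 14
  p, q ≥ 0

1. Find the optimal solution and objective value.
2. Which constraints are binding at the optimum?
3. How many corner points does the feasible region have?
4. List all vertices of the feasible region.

1. p = 2, q = 8, z = 90
2. C1, C3
3. 4
4. (0, 0), (4.667, 0), (2, 8), (0, 8)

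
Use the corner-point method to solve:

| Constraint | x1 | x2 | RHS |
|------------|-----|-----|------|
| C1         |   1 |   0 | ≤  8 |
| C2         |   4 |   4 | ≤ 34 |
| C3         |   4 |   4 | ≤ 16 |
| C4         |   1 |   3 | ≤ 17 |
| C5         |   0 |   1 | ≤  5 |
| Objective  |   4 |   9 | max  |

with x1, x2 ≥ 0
x1 = 0, x2 = 4, z = 36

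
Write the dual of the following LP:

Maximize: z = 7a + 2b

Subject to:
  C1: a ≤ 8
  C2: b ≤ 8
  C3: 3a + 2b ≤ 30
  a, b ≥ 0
Minimize: z = 8y1 + 8y2 + 30y3

Subject to:
  C1: -y1 - 3y3 ≤ -7
  C2: -y2 - 2y3 ≤ -2
  y1, y2, y3 ≥ 0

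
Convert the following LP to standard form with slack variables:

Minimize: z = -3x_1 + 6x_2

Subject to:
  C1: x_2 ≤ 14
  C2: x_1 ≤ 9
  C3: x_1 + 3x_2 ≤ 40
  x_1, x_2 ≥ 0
min z = -3x_1 + 6x_2

s.t.
  x_2 + s1 = 14
  x_1 + s2 = 9
  x_1 + 3x_2 + s3 = 40
  x_1, x_2, s1, s2, s3 ≥ 0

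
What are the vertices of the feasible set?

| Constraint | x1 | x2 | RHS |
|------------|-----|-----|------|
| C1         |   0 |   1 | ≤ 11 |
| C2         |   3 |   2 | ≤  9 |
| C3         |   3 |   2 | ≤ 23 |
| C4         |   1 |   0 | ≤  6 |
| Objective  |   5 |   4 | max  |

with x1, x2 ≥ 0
Each vertex is the intersection of two constraint boundaries that also satisfies all remaining constraints:
  x1 = 0 and x2 = 0 → (0, 0)
  3x1 + 2x2 = 9 and x2 = 0 → (3, 0)
  3x1 + 2x2 = 9 and x1 = 0 → (0, 4.5)

Vertices: (0, 0), (3, 0), (0, 4.5)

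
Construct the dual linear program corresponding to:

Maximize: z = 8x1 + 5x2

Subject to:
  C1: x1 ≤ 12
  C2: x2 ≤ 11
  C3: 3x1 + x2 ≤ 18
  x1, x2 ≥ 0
Minimize: z = 12y1 + 11y2 + 18y3

Subject to:
  C1: -y1 - 3y3 ≤ -8
  C2: -y2 - y3 ≤ -5
  y1, y2, y3 ≥ 0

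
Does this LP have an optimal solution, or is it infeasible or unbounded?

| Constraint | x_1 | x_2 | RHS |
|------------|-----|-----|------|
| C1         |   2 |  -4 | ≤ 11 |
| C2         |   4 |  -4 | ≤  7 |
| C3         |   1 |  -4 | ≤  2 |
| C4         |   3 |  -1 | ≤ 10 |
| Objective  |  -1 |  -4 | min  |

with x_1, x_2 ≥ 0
Feasible point: (0, 0) satisfies every constraint, so the LP is feasible.
Direction d = (0, 1): for each constraint row a, a·d ≤ 0 —
  (2)(0) + (-4)(1) = -4 ≤ 0
  (4)(0) + (-4)(1) = -4 ≤ 0
  (1)(0) + (-4)(1) = -4 ≤ 0
  (3)(0) + (-1)(1) = -1 ≤ 0
and d ≥ 0, so (0, 0) + t·d stays feasible for every t ≥ 0. Along this ray z = -x_1 - 4x_2 changes by -4 per unit t, so z → −∞.

Unbounded: there is a feasible ray along which z → −∞.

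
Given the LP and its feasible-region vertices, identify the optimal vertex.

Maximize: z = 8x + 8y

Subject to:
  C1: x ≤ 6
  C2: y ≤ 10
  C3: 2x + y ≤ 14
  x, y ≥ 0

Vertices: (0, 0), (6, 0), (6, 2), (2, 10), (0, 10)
Evaluating z = 8x + 8y at each vertex:
  (0, 0): z = 0
  (6, 0): z = 48
  (6, 2): z = 64
  (2, 10): z = 96
  (0, 10): z = 80

The largest value is z = 96, attained at (2, 10).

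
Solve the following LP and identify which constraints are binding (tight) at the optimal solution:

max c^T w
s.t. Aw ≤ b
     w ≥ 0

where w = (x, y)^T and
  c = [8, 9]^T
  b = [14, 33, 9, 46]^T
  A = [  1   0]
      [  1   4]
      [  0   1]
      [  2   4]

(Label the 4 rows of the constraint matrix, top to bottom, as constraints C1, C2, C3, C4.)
Optimal: x = 14, y = 4.5
Binding: C1, C4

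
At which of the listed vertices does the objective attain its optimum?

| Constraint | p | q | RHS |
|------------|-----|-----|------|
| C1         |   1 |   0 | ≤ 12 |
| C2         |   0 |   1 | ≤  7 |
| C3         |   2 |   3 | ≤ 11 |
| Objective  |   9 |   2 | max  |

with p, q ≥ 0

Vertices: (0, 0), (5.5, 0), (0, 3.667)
Evaluating z = 9p + 2q at each vertex:
  (0, 0): z = 0
  (5.5, 0): z = 49.5
  (0, 3.667): z = 7.333

The largest value is z = 49.5, attained at (5.5, 0).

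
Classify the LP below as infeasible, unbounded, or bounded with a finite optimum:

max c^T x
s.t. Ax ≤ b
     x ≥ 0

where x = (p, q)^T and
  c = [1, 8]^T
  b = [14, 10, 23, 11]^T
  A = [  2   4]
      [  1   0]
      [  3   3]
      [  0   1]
The point (0, 3.5) satisfies every constraint, so the LP is feasible; the constraints give p ≤ 10 and q ≤ 11, which with p, q ≥ 0 keep the feasible region inside a bounded box. A feasible, bounded LP attains a finite optimum at a vertex.

Evaluating z = p + 8q at each vertex:
  (0, 0): z = 0
  (7, 0): z = 7
  (0, 3.5): z = 28

The LP has an optimal solution: (0, 3.5) with z = 28.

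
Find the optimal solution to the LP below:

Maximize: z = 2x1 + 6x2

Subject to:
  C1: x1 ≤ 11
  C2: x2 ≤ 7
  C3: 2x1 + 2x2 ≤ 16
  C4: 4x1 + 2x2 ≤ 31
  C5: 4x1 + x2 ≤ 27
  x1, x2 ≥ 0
x1 = 1, x2 = 7, z = 44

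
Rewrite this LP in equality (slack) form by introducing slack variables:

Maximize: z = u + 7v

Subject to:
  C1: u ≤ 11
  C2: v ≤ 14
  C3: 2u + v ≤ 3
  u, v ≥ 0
max z = u + 7v

s.t.
  u + s1 = 11
  v + s2 = 14
  2u + v + s3 = 3
  u, v, s1, s2, s3 ≥ 0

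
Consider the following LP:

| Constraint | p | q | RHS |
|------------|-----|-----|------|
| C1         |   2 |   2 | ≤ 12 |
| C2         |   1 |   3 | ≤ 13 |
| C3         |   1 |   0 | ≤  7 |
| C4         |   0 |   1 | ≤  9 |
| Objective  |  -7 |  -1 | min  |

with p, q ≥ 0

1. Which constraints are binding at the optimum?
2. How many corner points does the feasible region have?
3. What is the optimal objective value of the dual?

1. C1, q ≥ 0
2. 4
3. -42 (by strong duality, equal to the primal optimum)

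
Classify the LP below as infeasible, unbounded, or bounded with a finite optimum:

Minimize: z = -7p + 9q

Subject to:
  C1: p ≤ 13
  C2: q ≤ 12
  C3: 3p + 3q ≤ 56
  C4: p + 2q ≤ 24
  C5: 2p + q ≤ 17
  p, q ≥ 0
The point (8.5, 0) satisfies every constraint, so the LP is feasible; the constraints give p ≤ 13 and q ≤ 12, which with p, q ≥ 0 keep the feasible region inside a bounded box. A feasible, bounded LP attains a finite optimum at a vertex.

Evaluating z = -7p + 9q at each vertex:
  (0, 0): z = 0
  (8.5, 0): z = -59.5
  (3.333, 10.33): z = 69.67
  (0, 12): z = 108

Bounded optimum: z* = -59.5 at (8.5, 0).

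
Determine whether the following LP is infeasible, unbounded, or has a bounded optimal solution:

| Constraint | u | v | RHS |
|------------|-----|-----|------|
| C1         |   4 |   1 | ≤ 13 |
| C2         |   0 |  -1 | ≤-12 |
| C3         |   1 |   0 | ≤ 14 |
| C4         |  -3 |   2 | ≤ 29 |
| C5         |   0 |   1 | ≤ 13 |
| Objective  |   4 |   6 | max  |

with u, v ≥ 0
The point (0, 13) satisfies every constraint, so the LP is feasible; the constraints give u ≤ 14 and v ≤ 13, which with u, v ≥ 0 keep the feasible region inside a bounded box. A feasible, bounded LP attains a finite optimum at a vertex.

Evaluating z = 4u + 6v at each vertex:
  (0, 12): z = 72
  (0.25, 12): z = 73
  (0, 13): z = 78

The LP has an optimal solution: (0, 13) with z = 78.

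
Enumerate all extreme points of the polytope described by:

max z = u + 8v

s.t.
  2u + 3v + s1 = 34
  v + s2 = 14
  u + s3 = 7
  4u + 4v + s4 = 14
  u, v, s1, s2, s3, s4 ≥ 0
Each vertex is the intersection of two constraint boundaries that also satisfies all remaining constraints:
  u = 0 and v = 0 → (0, 0)
  4u + 4v = 14 and v = 0 → (3.5, 0)
  4u + 4v = 14 and u = 0 → (0, 3.5)

Vertices: (0, 0), (3.5, 0), (0, 3.5)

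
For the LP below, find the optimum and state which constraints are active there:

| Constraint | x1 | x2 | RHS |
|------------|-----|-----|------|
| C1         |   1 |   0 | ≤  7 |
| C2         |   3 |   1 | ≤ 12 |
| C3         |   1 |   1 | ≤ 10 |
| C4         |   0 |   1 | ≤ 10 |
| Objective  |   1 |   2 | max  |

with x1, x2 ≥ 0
Optimal: x1 = 0, x2 = 10
Binding: C3, C4, x1 ≥ 0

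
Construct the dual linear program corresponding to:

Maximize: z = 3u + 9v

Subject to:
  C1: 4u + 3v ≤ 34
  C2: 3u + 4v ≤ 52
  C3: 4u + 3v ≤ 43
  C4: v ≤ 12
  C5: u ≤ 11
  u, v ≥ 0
Minimize: z = 34y1 + 52y2 + 43y3 + 12y4 + 11y5

Subject to:
  C1: -4y1 - 3y2 - 4y3 - y5 ≤ -3
  C2: -3y1 - 4y2 - 3y3 - y4 ≤ -9
  y1, y2, y3, y4, y5 ≥ 0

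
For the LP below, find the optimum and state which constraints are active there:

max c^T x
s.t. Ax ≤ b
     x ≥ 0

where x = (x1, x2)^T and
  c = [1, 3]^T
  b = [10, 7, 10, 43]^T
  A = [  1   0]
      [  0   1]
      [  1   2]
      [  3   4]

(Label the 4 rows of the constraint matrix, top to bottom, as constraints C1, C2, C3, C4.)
Optimal: x1 = 0, x2 = 5
Slack at optimum:
  C1: slack = 10
  C2: slack = 2
  C3: slack = 0 (binding)
  C4: slack = 23
  x1 ≥ 0: x1 = 0 (binding)
  x2 ≥ 0: x2 = 5
Binding constraints: C3, x1 ≥ 0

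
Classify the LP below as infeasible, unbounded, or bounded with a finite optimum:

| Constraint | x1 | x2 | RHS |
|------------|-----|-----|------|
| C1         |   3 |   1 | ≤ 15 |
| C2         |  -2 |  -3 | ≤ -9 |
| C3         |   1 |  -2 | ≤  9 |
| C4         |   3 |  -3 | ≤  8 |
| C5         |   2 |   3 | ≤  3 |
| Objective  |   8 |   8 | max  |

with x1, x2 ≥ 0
C5 requires 2x1 + 3x2 ≤ 3, while C2 (-2x1 - 3x2 ≤ -9) is equivalent to 2x1 + 3x2 ≥ 9. Together they would need 9 ≤ 2x1 + 3x2 ≤ 3, which is impossible since 9 > 3. No point satisfies all constraints.

The feasible region is empty; the LP is infeasible.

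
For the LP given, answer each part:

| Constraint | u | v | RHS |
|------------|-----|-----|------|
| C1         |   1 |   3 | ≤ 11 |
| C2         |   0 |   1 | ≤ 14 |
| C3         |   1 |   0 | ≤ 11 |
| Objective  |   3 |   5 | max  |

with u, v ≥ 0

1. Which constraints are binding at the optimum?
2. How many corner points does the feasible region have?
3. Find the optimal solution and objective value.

1. C1, C3, v ≥ 0
2. 3
3. u = 11, v = 0, z = 33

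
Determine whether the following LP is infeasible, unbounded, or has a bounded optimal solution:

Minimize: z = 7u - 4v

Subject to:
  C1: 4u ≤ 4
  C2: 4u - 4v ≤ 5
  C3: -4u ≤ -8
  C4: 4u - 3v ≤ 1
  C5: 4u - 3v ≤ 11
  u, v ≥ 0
C1 requires 4u ≤ 4, while C3 (-4u ≤ -8) is equivalent to 4u ≥ 8. Together they would need 8 ≤ 4u ≤ 4, which is impossible since 8 > 4. No point satisfies all constraints.

Infeasible: no point satisfies all constraints simultaneously.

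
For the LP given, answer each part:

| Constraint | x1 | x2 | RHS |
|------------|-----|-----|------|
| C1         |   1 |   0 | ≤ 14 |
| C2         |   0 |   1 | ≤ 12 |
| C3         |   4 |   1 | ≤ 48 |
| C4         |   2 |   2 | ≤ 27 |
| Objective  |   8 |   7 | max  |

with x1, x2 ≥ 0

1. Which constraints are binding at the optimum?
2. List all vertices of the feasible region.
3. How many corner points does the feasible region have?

1. C3, C4
2. (0, 0), (12, 0), (11.5, 2), (1.5, 12), (0, 12)
3. 5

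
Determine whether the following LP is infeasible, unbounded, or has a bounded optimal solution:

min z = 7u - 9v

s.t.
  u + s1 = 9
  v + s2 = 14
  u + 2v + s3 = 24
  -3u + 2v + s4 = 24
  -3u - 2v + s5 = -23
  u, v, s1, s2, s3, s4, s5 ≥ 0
The point (0, 12) satisfies every constraint, so the LP is feasible; the constraints give u ≤ 9 and v ≤ 14, which with u, v ≥ 0 keep the feasible region inside a bounded box. A feasible, bounded LP attains a finite optimum at a vertex.

Evaluating z = 7u - 9v at each vertex:
  (7.667, 0): z = 53.67
  (9, 0): z = 63
  (9, 7.5): z = -4.5
  (0, 12): z = -108
  (0, 11.5): z = -103.5

The LP has an optimal solution: (0, 12) with z = -108.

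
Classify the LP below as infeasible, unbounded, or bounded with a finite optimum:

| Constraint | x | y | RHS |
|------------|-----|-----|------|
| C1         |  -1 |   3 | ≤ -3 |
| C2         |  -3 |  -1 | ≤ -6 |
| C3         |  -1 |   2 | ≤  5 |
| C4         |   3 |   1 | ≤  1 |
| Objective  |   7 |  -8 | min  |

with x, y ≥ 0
C4 requires 3x + y ≤ 1, while C2 (-3x - y ≤ -6) is equivalent to 3x + y ≥ 6. Together they would need 6 ≤ 3x + y ≤ 1, which is impossible since 6 > 1. No point satisfies all constraints.

The feasible region is empty; the LP is infeasible.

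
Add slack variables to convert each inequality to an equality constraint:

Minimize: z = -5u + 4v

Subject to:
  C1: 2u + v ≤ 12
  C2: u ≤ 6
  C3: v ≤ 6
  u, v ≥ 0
min z = -5u + 4v

s.t.
  2u + v + s1 = 12
  u + s2 = 6
  v + s3 = 6
  u, v, s1, s2, s3 ≥ 0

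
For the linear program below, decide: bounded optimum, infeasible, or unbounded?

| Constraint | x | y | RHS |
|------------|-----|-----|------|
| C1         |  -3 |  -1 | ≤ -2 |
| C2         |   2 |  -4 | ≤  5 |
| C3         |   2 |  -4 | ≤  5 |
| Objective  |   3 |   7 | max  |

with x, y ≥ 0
Feasible point: (1, 0) satisfies every constraint, so the LP is feasible.
Direction d = (0, 1): for each constraint row a, a·d ≤ 0 —
  (-3)(0) + (-1)(1) = -1 ≤ 0
  (2)(0) + (-4)(1) = -4 ≤ 0
  (2)(0) + (-4)(1) = -4 ≤ 0
and d ≥ 0, so (1, 0) + t·d stays feasible for every t ≥ 0. Along this ray z = 3x + 7y changes by 7 per unit t, so z → +∞.

Unbounded — the objective can increase without bound over the feasible region.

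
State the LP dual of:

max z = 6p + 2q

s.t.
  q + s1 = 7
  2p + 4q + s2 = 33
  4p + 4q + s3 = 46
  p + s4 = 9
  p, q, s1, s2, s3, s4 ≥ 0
Minimize: z = 7y1 + 33y2 + 46y3 + 9y4

Subject to:
  C1: -2y2 - 4y3 - y4 ≤ -6
  C2: -y1 - 4y2 - 4y3 ≤ -2
  y1, y2, y3, y4 ≥ 0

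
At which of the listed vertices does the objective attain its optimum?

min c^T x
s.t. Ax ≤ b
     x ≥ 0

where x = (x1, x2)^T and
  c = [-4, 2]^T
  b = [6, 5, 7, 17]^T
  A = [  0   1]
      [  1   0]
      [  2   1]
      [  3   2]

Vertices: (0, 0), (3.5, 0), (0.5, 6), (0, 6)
Evaluating z = -4x1 + 2x2 at each vertex:
  (0, 0): z = 0
  (3.5, 0): z = -14
  (0.5, 6): z = 10
  (0, 6): z = 12

The smallest value is z = -14, attained at (3.5, 0).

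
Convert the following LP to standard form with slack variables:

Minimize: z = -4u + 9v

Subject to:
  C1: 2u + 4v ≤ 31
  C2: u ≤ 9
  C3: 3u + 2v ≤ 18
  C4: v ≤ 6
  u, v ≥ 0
min z = -4u + 9v

s.t.
  2u + 4v + s1 = 31
  u + s2 = 9
  3u + 2v + s3 = 18
  v + s4 = 6
  u, v, s1, s2, s3, s4 ≥ 0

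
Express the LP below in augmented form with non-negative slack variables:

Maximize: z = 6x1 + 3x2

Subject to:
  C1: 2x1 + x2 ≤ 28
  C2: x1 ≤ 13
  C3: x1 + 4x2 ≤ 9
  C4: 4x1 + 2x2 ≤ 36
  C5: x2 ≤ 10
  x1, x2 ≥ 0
max z = 6x1 + 3x2

s.t.
  2x1 + x2 + s1 = 28
  x1 + s2 = 13
  x1 + 4x2 + s3 = 9
  4x1 + 2x2 + s4 = 36
  x2 + s5 = 10
  x1, x2, s1, s2, s3, s4, s5 ≥ 0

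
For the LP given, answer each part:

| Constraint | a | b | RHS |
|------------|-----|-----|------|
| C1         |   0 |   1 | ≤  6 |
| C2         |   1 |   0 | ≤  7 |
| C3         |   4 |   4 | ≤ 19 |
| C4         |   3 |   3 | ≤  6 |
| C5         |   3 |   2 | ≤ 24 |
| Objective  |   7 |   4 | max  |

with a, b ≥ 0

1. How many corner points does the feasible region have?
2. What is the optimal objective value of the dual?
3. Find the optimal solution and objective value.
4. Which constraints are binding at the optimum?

1. 3
2. 14 (by strong duality, equal to the primal optimum)
3. a = 2, b = 0, z = 14
4. C4, b ≥ 0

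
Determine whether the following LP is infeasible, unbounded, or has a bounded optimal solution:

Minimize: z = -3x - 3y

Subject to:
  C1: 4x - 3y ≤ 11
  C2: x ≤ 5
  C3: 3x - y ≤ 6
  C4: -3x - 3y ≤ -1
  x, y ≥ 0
Feasible point: (0, 1) satisfies every constraint, so the LP is feasible.
Direction d = (0, 1): for each constraint row a, a·d ≤ 0 —
  (4)(0) + (-3)(1) = -3 ≤ 0
  (1)(0) + (0)(1) = 0 ≤ 0
  (3)(0) + (-1)(1) = -1 ≤ 0
  (-3)(0) + (-3)(1) = -3 ≤ 0
and d ≥ 0, so (0, 1) + t·d stays feasible for every t ≥ 0. Along this ray z = -3x - 3y changes by -3 per unit t, so z → −∞.

Unbounded: there is a feasible ray along which z → −∞.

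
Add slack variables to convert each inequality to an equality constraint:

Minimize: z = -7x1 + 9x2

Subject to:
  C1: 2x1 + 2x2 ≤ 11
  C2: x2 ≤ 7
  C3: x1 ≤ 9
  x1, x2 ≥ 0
min z = -7x1 + 9x2

s.t.
  2x1 + 2x2 + s1 = 11
  x2 + s2 = 7
  x1 + s3 = 9
  x1, x2, s1, s2, s3 ≥ 0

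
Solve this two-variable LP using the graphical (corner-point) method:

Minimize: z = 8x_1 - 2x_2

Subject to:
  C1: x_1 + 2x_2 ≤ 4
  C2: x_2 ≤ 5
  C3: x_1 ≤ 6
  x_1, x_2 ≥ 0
x_1 = 0, x_2 = 2, z = -4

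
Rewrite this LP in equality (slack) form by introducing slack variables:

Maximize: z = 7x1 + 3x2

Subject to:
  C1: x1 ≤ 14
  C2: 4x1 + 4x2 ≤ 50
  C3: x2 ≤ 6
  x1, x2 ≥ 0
max z = 7x1 + 3x2

s.t.
  x1 + s1 = 14
  4x1 + 4x2 + s2 = 50
  x2 + s3 = 6
  x1, x2, s1, s2, s3 ≥ 0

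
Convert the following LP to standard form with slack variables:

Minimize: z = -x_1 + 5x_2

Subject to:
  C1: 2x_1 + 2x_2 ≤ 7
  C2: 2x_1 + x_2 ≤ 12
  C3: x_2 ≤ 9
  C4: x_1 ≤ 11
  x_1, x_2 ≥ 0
min z = -x_1 + 5x_2

s.t.
  2x_1 + 2x_2 + s1 = 7
  2x_1 + x_2 + s2 = 12
  x_2 + s3 = 9
  x_1 + s4 = 11
  x_1, x_2, s1, s2, s3, s4 ≥ 0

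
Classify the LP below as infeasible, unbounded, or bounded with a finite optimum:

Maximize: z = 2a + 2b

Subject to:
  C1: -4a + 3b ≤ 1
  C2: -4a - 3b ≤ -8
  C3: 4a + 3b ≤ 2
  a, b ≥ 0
C3 requires 4a + 3b ≤ 2, while C2 (-4a - 3b ≤ -8) is equivalent to 4a + 3b ≥ 8. Together they would need 8 ≤ 4a + 3b ≤ 2, which is impossible since 8 > 2. No point satisfies all constraints.

The feasible region is empty; the LP is infeasible.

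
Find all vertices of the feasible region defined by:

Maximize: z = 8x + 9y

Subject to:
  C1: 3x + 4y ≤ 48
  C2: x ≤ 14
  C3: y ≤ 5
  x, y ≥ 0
Each vertex is the intersection of two constraint boundaries that also satisfies all remaining constraints:
  x = 0 and y = 0 → (0, 0)
  x = 14 and y = 0 → (14, 0)
  3x + 4y = 48 and x = 14 → (14, 1.5)
  3x + 4y = 48 and y = 5 → (9.333, 5)
  y = 5 and x = 0 → (0, 5)

Vertices: (0, 0), (14, 0), (14, 1.5), (9.333, 5), (0, 5)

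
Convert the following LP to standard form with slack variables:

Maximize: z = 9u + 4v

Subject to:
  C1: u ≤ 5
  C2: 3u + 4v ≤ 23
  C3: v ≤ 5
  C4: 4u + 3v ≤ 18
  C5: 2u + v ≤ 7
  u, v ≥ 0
max z = 9u + 4v

s.t.
  u + s1 = 5
  3u + 4v + s2 = 23
  v + s3 = 5
  4u + 3v + s4 = 18
  2u + v + s5 = 7
  u, v, s1, s2, s3, s4, s5 ≥ 0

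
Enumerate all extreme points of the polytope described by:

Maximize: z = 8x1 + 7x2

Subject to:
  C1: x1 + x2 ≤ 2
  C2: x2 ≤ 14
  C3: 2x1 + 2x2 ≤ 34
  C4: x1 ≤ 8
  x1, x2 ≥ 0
Each vertex is the intersection of two constraint boundaries that also satisfies all remaining constraints:
  x1 = 0 and x2 = 0 → (0, 0)
  x1 + x2 = 2 and x2 = 0 → (2, 0)
  x1 + x2 = 2 and x1 = 0 → (0, 2)

Vertices: (0, 0), (2, 0), (0, 2)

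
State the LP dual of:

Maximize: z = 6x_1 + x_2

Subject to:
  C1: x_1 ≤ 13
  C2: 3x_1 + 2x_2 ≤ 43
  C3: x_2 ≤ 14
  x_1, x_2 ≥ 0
Minimize: z = 13y1 + 43y2 + 14y3

Subject to:
  C1: -y1 - 3y2 ≤ -6
  C2: -2y2 - y3 ≤ -1
  y1, y2, y3 ≥ 0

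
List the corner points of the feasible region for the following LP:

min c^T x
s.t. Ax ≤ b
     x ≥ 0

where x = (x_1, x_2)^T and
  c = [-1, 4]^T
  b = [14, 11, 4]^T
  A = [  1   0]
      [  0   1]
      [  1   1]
Each vertex is the intersection of two constraint boundaries that also satisfies all remaining constraints:
  x_1 = 0 and x_2 = 0 → (0, 0)
  x_1 + x_2 = 4 and x_2 = 0 → (4, 0)
  x_1 + x_2 = 4 and x_1 = 0 → (0, 4)

Vertices: (0, 0), (4, 0), (0, 4)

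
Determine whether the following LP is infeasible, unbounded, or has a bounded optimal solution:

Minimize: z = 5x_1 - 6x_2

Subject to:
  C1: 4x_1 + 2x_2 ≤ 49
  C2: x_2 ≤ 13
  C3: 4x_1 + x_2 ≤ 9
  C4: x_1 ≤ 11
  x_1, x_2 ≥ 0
The point (0, 9) satisfies every constraint, so the LP is feasible; the constraints give x_1 ≤ 11 and x_2 ≤ 13, which with x_1, x_2 ≥ 0 keep the feasible region inside a bounded box. A feasible, bounded LP attains a finite optimum at a vertex.

The LP has an optimal solution: (0, 9) with z = -54.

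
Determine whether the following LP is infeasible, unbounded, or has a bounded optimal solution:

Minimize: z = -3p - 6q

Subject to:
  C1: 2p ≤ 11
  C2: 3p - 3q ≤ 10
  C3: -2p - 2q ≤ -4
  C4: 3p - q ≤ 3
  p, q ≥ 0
Feasible point: (0, 2) satisfies every constraint, so the LP is feasible.
Direction d = (0, 1): for each constraint row a, a·d ≤ 0 —
  (2)(0) + (0)(1) = 0 ≤ 0
  (3)(0) + (-3)(1) = -3 ≤ 0
  (-2)(0) + (-2)(1) = -2 ≤ 0
  (3)(0) + (-1)(1) = -1 ≤ 0
and d ≥ 0, so (0, 2) + t·d stays feasible for every t ≥ 0. Along this ray z = -3p - 6q changes by -6 per unit t, so z → −∞.

Unbounded — the objective can decrease without bound over the feasible region.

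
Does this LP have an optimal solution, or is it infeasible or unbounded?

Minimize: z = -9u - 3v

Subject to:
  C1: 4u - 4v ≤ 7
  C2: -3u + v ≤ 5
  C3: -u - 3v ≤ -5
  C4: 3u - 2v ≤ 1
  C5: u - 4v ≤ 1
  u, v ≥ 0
Feasible point: (0, 2) satisfies every constraint, so the LP is feasible.
Direction d = (1, 3): for each constraint row a, a·d ≤ 0 —
  (4)(1) + (-4)(3) = -8 ≤ 0
  (-3)(1) + (1)(3) = 0 ≤ 0
  (-1)(1) + (-3)(3) = -10 ≤ 0
  (3)(1) + (-2)(3) = -3 ≤ 0
  (1)(1) + (-4)(3) = -11 ≤ 0
and d ≥ 0, so (0, 2) + t·d stays feasible for every t ≥ 0. Along this ray z = -9u - 3v changes by -18 per unit t, so z → −∞.

The LP is unbounded; z can be made arbitrarily small.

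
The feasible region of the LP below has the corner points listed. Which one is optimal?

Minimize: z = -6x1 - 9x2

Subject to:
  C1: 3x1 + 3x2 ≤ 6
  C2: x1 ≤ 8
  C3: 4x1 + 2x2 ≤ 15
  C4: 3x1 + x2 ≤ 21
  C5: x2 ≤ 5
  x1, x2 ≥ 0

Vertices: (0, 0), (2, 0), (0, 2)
(0, 2) with z = -18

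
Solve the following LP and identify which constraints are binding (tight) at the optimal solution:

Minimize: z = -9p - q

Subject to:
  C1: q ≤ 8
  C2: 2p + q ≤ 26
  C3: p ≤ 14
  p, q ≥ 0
Optimal: p = 13, q = 0
Slack at optimum:
  C1: slack = 8
  C2: slack = 0 (binding)
  C3: slack = 1
  p ≥ 0: p = 13
  q ≥ 0: q = 0 (binding)
Binding constraints: C2, q ≥ 0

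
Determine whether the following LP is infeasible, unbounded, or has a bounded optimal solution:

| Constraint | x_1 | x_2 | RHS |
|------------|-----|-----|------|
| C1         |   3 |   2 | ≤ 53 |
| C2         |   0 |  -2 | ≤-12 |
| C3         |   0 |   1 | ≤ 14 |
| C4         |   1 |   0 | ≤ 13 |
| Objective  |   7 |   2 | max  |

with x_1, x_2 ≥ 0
The point (13, 7) satisfies every constraint, so the LP is feasible; the constraints give x_1 ≤ 13 and x_2 ≤ 14, which with x_1, x_2 ≥ 0 keep the feasible region inside a bounded box. A feasible, bounded LP attains a finite optimum at a vertex.

Bounded optimum: z* = 105 at (13, 7).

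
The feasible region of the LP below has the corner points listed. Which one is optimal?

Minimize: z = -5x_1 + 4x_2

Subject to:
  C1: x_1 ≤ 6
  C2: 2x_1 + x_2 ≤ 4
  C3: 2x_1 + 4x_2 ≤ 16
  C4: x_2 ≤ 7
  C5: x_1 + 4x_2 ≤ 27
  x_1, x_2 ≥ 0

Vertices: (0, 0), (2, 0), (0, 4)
Evaluating z = -5x_1 + 4x_2 at each vertex:
  (0, 0): z = 0
  (2, 0): z = -10
  (0, 4): z = 16

The smallest value is z = -10, attained at (2, 0).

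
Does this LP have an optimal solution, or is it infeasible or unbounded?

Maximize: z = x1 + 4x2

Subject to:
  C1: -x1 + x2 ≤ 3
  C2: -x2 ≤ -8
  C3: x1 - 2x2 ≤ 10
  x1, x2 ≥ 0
Feasible point: (5, 8) satisfies every constraint, so the LP is feasible.
Direction d = (1, 1): for each constraint row a, a·d ≤ 0 —
  (-1)(1) + (1)(1) = 0 ≤ 0
  (0)(1) + (-1)(1) = -1 ≤ 0
  (1)(1) + (-2)(1) = -1 ≤ 0
and d ≥ 0, so (5, 8) + t·d stays feasible for every t ≥ 0. Along this ray z = x1 + 4x2 changes by 5 per unit t, so z → +∞.

Unbounded — the objective can increase without bound over the feasible region.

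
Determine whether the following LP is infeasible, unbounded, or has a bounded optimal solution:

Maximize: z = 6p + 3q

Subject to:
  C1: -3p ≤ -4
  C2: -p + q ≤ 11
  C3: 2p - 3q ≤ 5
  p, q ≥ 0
Feasible point: (2, 0) satisfies every constraint, so the LP is feasible.
Direction d = (1, 1): for each constraint row a, a·d ≤ 0 —
  (-3)(1) + (0)(1) = -3 ≤ 0
  (-1)(1) + (1)(1) = 0 ≤ 0
  (2)(1) + (-3)(1) = -1 ≤ 0
and d ≥ 0, so (2, 0) + t·d stays feasible for every t ≥ 0. Along this ray z = 6p + 3q changes by 9 per unit t, so z → +∞.

Unbounded — the objective can increase without bound over the feasible region.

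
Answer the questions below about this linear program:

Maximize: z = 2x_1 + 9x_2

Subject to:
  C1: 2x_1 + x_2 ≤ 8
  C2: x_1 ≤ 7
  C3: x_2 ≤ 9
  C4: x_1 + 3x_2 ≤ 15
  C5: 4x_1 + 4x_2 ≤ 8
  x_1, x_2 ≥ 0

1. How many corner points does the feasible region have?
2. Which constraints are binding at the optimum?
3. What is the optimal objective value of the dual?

1. 3
2. C5, x_1 ≥ 0
3. 18 (by strong duality, equal to the primal optimum)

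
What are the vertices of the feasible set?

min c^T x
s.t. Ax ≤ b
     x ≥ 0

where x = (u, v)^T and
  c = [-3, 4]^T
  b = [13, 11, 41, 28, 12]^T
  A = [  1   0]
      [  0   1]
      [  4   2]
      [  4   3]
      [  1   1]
Each vertex is the intersection of two constraint boundaries that also satisfies all remaining constraints:
  u = 0 and v = 0 → (0, 0)
  4u + 3v = 28 and v = 0 → (7, 0)
  4u + 3v = 28 and u = 0 → (0, 9.333)

Vertices: (0, 0), (7, 0), (0, 9.333)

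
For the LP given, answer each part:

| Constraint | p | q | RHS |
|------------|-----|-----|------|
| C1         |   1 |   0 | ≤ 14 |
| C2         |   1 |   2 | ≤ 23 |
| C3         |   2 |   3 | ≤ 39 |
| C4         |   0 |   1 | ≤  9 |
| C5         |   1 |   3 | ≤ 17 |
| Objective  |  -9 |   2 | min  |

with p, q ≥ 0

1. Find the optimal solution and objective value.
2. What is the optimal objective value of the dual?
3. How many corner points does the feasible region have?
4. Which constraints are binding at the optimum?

1. p = 14, q = 0, z = -126
2. -126 (by strong duality, equal to the primal optimum)
3. 4
4. C1, q ≥ 0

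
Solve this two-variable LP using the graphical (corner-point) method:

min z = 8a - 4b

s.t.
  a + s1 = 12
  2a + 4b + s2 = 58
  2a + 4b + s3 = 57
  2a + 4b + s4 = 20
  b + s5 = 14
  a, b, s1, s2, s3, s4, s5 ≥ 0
Each vertex is the intersection of two constraint boundaries that also satisfies all remaining constraints:
  a = 0 and b = 0 → (0, 0)
  2a + 4b = 20 and b = 0 → (10, 0)
  2a + 4b = 20 and a = 0 → (0, 5)

Evaluating z = 8a - 4b at each vertex:
  (0, 0): z = 0
  (10, 0): z = 80
  (0, 5): z = -20

The minimum is at (0, 5) with z = -20.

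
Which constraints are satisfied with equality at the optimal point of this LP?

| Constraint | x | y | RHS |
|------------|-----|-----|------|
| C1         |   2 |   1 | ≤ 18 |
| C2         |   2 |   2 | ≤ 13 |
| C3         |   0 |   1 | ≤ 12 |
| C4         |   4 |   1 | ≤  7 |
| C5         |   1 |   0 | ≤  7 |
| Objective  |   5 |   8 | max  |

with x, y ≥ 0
Optimal: x = 0, y = 6.5
Binding: C2, x ≥ 0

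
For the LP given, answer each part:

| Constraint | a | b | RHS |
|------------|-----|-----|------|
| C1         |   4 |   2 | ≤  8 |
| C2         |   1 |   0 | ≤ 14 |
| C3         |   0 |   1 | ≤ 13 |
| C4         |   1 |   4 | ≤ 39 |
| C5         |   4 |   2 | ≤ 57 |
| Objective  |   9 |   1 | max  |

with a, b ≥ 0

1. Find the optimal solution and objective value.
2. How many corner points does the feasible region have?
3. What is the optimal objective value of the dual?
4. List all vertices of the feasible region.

1. a = 2, b = 0, z = 18
2. 3
3. 18 (by strong duality, equal to the primal optimum)
4. (0, 0), (2, 0), (0, 4)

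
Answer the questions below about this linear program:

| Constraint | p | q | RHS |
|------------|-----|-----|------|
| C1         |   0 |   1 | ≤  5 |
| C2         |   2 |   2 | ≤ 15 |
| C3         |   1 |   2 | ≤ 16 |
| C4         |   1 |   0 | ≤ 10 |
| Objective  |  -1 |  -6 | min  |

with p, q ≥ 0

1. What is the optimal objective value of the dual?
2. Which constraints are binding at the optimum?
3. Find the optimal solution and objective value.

1. -32.5 (by strong duality, equal to the primal optimum)
2. C1, C2
3. p = 2.5, q = 5, z = -32.5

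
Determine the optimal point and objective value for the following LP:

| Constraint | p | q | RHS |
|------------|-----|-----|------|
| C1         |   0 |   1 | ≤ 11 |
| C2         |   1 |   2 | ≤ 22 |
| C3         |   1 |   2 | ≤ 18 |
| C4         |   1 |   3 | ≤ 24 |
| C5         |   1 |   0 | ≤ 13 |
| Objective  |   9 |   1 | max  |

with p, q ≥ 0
p = 13, q = 2.5, z = 119.5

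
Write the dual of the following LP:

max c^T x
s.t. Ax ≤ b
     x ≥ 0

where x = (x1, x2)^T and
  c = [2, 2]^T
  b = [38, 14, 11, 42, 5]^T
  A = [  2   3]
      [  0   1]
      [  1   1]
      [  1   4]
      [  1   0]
Minimize: z = 38y1 + 14y2 + 11y3 + 42y4 + 5y5

Subject to:
  C1: -2y1 - y3 - y4 - y5 ≤ -2
  C2: -3y1 - y2 - y3 - 4y4 ≤ -2
  y1, y2, y3, y4, y5 ≥ 0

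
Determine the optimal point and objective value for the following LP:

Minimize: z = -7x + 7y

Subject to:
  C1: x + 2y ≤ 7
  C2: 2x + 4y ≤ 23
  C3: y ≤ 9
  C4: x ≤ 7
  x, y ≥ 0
x = 7, y = 0, z = -49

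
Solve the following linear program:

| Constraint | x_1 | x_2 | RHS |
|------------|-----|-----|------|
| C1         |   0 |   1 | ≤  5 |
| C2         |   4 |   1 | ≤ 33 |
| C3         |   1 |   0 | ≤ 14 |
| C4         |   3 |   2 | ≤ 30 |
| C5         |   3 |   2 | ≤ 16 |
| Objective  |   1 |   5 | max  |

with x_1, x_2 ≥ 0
Each vertex is the intersection of two constraint boundaries that also satisfies all remaining constraints:
  x_1 = 0 and x_2 = 0 → (0, 0)
  3x_1 + 2x_2 = 16 and x_2 = 0 → (5.333, 0)
  x_2 = 5 and 3x_1 + 2x_2 = 16 → (2, 5)
  x_2 = 5 and x_1 = 0 → (0, 5)

Evaluating z = x_1 + 5x_2 at each vertex:
  (0, 0): z = 0
  (5.333, 0): z = 5.333
  (2, 5): z = 27
  (0, 5): z = 25

The maximum is at (2, 5) with z = 27.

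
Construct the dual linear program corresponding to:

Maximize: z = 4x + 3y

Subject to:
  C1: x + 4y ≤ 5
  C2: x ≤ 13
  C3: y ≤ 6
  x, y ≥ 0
Minimize: z = 5y1 + 13y2 + 6y3

Subject to:
  C1: -y1 - y2 ≤ -4
  C2: -4y1 - y3 ≤ -3
  y1, y2, y3 ≥ 0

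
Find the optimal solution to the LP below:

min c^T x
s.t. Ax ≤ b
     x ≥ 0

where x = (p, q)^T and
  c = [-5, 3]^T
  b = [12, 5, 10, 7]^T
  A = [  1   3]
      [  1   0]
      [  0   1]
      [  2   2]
Each vertex is the intersection of two constraint boundaries that also satisfies all remaining constraints:
  p = 0 and q = 0 → (0, 0)
  2p + 2q = 7 and q = 0 → (3.5, 0)
  2p + 2q = 7 and p = 0 → (0, 3.5)

Evaluating z = -5p + 3q at each vertex:
  (0, 0): z = 0
  (3.5, 0): z = -17.5
  (0, 3.5): z = 10.5

The minimum is at (3.5, 0) with z = -17.5.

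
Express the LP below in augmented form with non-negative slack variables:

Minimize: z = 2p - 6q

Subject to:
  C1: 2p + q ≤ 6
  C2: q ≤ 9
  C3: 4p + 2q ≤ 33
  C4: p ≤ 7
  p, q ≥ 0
min z = 2p - 6q

s.t.
  2p + q + s1 = 6
  q + s2 = 9
  4p + 2q + s3 = 33
  p + s4 = 7
  p, q, s1, s2, s3, s4 ≥ 0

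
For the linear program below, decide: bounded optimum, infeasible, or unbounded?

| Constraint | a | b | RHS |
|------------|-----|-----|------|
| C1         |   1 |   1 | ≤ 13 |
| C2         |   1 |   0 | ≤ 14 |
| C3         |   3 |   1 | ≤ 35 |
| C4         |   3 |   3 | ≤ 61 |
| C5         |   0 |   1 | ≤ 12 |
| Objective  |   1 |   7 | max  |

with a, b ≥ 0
The point (1, 12) satisfies every constraint, so the LP is feasible; the constraints give a ≤ 14 and b ≤ 12, which with a, b ≥ 0 keep the feasible region inside a bounded box. A feasible, bounded LP attains a finite optimum at a vertex.

The LP has an optimal solution: (1, 12) with z = 85.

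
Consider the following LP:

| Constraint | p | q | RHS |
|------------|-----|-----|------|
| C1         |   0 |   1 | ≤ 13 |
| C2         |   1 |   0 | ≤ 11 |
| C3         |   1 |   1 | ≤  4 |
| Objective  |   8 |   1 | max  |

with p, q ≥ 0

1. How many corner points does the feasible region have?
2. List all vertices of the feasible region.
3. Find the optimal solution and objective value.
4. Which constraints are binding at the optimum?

1. 3
2. (0, 0), (4, 0), (0, 4)
3. p = 4, q = 0, z = 32
4. C3, q ≥ 0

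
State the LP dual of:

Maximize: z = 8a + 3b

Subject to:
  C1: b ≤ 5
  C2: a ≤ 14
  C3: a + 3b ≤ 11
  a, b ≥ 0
Minimize: z = 5y1 + 14y2 + 11y3

Subject to:
  C1: -y2 - y3 ≤ -8
  C2: -y1 - 3y3 ≤ -3
  y1, y2, y3 ≥ 0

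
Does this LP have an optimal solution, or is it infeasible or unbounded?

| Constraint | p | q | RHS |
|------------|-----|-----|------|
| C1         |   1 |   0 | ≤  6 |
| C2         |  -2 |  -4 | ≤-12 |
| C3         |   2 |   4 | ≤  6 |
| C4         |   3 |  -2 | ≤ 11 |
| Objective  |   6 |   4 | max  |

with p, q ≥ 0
C3 requires 2p + 4q ≤ 6, while C2 (-2p - 4q ≤ -12) is equivalent to 2p + 4q ≥ 12. Together they would need 12 ≤ 2p + 4q ≤ 6, which is impossible since 12 > 6. No point satisfies all constraints.

Infeasible — the constraint set is empty.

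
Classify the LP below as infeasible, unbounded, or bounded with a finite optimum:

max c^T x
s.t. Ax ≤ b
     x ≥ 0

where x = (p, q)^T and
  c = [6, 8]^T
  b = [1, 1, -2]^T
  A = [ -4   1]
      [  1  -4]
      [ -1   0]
Feasible point: (2, 1) satisfies every constraint, so the LP is feasible.
Direction d = (1, 1): for each constraint row a, a·d ≤ 0 —
  (-4)(1) + (1)(1) = -3 ≤ 0
  (1)(1) + (-4)(1) = -3 ≤ 0
  (-1)(1) + (0)(1) = -1 ≤ 0
and d ≥ 0, so (2, 1) + t·d stays feasible for every t ≥ 0. Along this ray z = 6p + 8q changes by 14 per unit t, so z → +∞.

Unbounded: there is a feasible ray along which z → +∞.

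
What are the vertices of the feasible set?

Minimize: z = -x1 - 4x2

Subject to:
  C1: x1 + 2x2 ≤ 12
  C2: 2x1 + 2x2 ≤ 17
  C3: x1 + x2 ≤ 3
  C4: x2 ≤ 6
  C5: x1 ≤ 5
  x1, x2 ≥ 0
Each vertex is the intersection of two constraint boundaries that also satisfies all remaining constraints:
  x1 = 0 and x2 = 0 → (0, 0)
  x1 + x2 = 3 and x2 = 0 → (3, 0)
  x1 + x2 = 3 and x1 = 0 → (0, 3)

Vertices: (0, 0), (3, 0), (0, 3)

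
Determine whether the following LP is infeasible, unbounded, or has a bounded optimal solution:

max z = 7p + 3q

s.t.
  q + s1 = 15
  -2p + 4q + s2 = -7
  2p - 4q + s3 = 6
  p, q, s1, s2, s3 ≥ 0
The row 2p - 4q + s3 = 6 with s3 ≥ 0 requires 2p - 4q ≤ 6, while the row -2p + 4q + s2 = -7 with s2 ≥ 0 is equivalent to 2p - 4q ≥ 7. Together they would need 7 ≤ 2p - 4q ≤ 6, which is impossible since 7 > 6. No point satisfies all constraints.

The feasible region is empty; the LP is infeasible.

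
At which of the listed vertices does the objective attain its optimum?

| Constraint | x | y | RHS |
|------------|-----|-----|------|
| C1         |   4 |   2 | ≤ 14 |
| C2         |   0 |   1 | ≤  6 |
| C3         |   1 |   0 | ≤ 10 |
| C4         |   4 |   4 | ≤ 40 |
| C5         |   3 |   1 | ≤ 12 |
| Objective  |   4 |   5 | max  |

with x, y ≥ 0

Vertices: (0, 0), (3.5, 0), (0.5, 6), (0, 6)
Evaluating z = 4x + 5y at each vertex:
  (0, 0): z = 0
  (3.5, 0): z = 14
  (0.5, 6): z = 32
  (0, 6): z = 30

The largest value is z = 32, attained at (0.5, 6).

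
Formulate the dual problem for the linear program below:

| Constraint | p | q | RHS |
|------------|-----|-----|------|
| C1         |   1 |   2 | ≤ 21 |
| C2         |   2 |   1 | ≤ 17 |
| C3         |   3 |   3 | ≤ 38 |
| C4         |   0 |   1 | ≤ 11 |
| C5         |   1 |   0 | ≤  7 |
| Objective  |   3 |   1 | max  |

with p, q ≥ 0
Minimize: z = 21y1 + 17y2 + 38y3 + 11y4 + 7y5

Subject to:
  C1: -y1 - 2y2 - 3y3 - y5 ≤ -3
  C2: -2y1 - y2 - 3y3 - y4 ≤ -1
  y1, y2, y3, y4, y5 ≥ 0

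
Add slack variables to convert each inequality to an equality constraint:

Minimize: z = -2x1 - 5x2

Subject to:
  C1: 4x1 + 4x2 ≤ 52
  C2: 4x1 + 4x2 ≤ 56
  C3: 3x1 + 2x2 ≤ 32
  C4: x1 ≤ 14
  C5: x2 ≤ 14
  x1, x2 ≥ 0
min z = -2x1 - 5x2

s.t.
  4x1 + 4x2 + s1 = 52
  4x1 + 4x2 + s2 = 56
  3x1 + 2x2 + s3 = 32
  x1 + s4 = 14
  x2 + s5 = 14
  x1, x2, s1, s2, s3, s4, s5 ≥ 0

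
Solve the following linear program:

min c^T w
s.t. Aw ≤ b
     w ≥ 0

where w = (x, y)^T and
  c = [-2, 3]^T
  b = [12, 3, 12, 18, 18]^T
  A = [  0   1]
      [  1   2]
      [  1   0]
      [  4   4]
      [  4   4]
Each vertex is the intersection of two constraint boundaries that also satisfies all remaining constraints:
  x = 0 and y = 0 → (0, 0)
  x + 2y = 3 and y = 0 → (3, 0)
  x + 2y = 3 and x = 0 → (0, 1.5)

Evaluating z = -2x + 3y at each vertex:
  (0, 0): z = 0
  (3, 0): z = -6
  (0, 1.5): z = 4.5

The minimum is at (3, 0) with z = -6.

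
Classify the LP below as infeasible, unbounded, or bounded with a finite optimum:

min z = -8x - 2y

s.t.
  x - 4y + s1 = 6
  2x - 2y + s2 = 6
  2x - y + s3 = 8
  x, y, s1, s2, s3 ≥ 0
Feasible point: (0, 0) satisfies every constraint, so the LP is feasible.
Direction d = (0, 1): for each constraint row a, a·d ≤ 0 —
  (1)(0) + (-4)(1) = -4 ≤ 0
  (2)(0) + (-2)(1) = -2 ≤ 0
  (2)(0) + (-1)(1) = -1 ≤ 0
and d ≥ 0, so (0, 0) + t·d stays feasible for every t ≥ 0. Along this ray z = -8x - 2y changes by -2 per unit t, so z → −∞.

The LP is unbounded; z can be made arbitrarily small.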